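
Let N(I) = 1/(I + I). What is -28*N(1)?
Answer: -14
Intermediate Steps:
N(I) = 1/(2*I)
-28*N(1) = -14/1 = -14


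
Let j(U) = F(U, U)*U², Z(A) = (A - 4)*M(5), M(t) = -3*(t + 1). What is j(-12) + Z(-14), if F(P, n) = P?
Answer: -1404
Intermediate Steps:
M(t) = -3 - 3*t (M(t) = -3*(1 + t) = -3 - 3*t)
Z(A) = 72 - 18*A (Z(A) = (A - 4)*(-3 - 3*5) = (-4 + A)*(-3 - 15) = (-4 + A)*(-18) = 72 - 18*A)
j(U) = U³ (j(U) = U*U² = U³)
j(-12) + Z(-14) = (-12)³ + (72 - 18*(-14)) = -1728 + (72 + 252) = -1728 + 324 = -1404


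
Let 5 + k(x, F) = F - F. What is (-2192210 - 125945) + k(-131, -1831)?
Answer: -2318160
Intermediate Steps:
k(x, F) = -5 (k(x, F) = -5 + (F - F) = -5 + 0 = -5)
(-2192210 - 125945) + k(-131, -1831) = (-2192210 - 125945) - 5 = -2318155 - 5 = -2318160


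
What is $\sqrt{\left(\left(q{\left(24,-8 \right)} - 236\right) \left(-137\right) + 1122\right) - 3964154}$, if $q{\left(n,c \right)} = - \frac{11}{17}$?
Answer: $\frac{i \sqrt{1135946681}}{17} \approx 1982.6 i$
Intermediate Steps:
$q{\left(n,c \right)} = - \frac{11}{17}$ ($q{\left(n,c \right)} = \left(-11\right) \frac{1}{17} = - \frac{11}{17}$)
$\sqrt{\left(\left(q{\left(24,-8 \right)} - 236\right) \left(-137\right) + 1122\right) - 3964154} = \sqrt{\left(\left(- \frac{11}{17} - 236\right) \left(-137\right) + 1122\right) - 3964154} = \sqrt{\left(\left(- \frac{4023}{17}\right) \left(-137\right) + 1122\right) - 3964154} = \sqrt{\left(\frac{551151}{17} + 1122\right) - 3964154} = \sqrt{\frac{570225}{17} - 3964154} = \sqrt{- \frac{66820393}{17}} = \frac{i \sqrt{1135946681}}{17}$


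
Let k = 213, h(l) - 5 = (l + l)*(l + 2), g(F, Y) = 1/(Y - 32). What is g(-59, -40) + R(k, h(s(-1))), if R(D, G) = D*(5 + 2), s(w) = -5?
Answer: 107351/72 ≈ 1491.0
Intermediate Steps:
g(F, Y) = 1/(-32 + Y)
h(l) = 5 + 2*l*(2 + l) (h(l) = 5 + (l + l)*(l + 2) = 5 + (2*l)*(2 + l) = 5 + 2*l*(2 + l))
R(D, G) = 7*D (R(D, G) = D*7 = 7*D)
g(-59, -40) + R(k, h(s(-1))) = 1/(-32 - 40) + 7*213 = 1/(-72) + 1491 = -1/72 + 1491 = 107351/72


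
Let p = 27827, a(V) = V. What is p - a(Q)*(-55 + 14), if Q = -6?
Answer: 27581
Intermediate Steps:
p - a(Q)*(-55 + 14) = 27827 - (-6)*(-55 + 14) = 27827 - (-6)*(-41) = 27827 - 1*246 = 27827 - 246 = 27581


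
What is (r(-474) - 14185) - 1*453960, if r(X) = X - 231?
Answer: -468850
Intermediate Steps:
r(X) = -231 + X
(r(-474) - 14185) - 1*453960 = ((-231 - 474) - 14185) - 1*453960 = (-705 - 14185) - 453960 = -14890 - 453960 = -468850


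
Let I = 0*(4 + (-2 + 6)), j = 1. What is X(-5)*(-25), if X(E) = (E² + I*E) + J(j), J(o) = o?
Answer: -650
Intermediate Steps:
I = 0 (I = 0*(4 + 4) = 0*8 = 0)
X(E) = 1 + E² (X(E) = (E² + 0*E) + 1 = (E² + 0) + 1 = E² + 1 = 1 + E²)
X(-5)*(-25) = (1 + (-5)²)*(-25) = (1 + 25)*(-25) = 26*(-25) = -650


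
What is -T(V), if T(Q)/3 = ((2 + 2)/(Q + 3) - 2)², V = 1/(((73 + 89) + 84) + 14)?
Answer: -817452/609961 ≈ -1.3402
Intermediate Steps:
V = 1/260 (V = 1/((162 + 84) + 14) = 1/(246 + 14) = 1/260 ≈ 0.0038462)
T(Q) = 3*(-2 + 4/(3 + Q))² (T(Q) = 3*((2 + 2)/(Q + 3) - 2)² = 3*(4/(3 + Q) - 2)² = 3*(-2 + 4/(3 + Q))²)
-T(V) = -12*(1 + 1/260)²/(3 + 1/260)² = -12*(261/260)²/(781/260)² = -12*68121*67600/(67600*609961) = -1*817452/609961 = -817452/609961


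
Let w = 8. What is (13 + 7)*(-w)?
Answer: -160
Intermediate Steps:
(13 + 7)*(-w) = (13 + 7)*(-1*8) = 20*(-8) = -160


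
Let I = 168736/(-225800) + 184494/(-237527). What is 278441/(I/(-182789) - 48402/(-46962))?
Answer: 890234160081667532350075/3295272291050573181 ≈ 2.7016e+5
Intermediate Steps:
I = -10217262634/6704199575 (I = 168736*(-1/225800) + 184494*(-1/237527) = -21092/28225 - 184494/237527 = -10217262634/6704199575 ≈ -1.5240)
278441/(I/(-182789) - 48402/(-46962)) = 278441/(-10217262634/6704199575/(-182789) - 48402/(-46962)) = 278441/(-10217262634/6704199575*(-1/182789) - 48402*(-1/46962)) = 278441/(10217262634/1225453936114675 + 2689/2609) = 278441/(3295272291050573181/3197209319323187075) = 278441*(3197209319323187075/3295272291050573181) = 890234160081667532350075/3295272291050573181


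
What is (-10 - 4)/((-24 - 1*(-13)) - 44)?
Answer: 14/55 ≈ 0.25455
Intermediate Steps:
(-10 - 4)/((-24 - 1*(-13)) - 44) = -14/((-24 + 13) - 44) = -14/(-11 - 44) = -14/(-55) = -14*(-1/55) = 14/55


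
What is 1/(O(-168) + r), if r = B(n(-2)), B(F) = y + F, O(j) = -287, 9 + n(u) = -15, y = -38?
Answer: -1/349 ≈ -0.0028653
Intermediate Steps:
n(u) = -24 (n(u) = -9 - 15 = -24)
B(F) = -38 + F
r = -62 (r = -38 - 24 = -62)
1/(O(-168) + r) = 1/(-287 - 62) = 1/(-349) = -1/349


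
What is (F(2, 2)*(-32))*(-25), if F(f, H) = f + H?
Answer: 3200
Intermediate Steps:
F(f, H) = H + f
(F(2, 2)*(-32))*(-25) = ((2 + 2)*(-32))*(-25) = (4*(-32))*(-25) = -128*(-25) = 3200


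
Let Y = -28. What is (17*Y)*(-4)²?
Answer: -7616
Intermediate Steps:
(17*Y)*(-4)² = (17*(-28))*(-4)² = -476*16 = -7616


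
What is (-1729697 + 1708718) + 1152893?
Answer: 1131914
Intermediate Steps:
(-1729697 + 1708718) + 1152893 = -20979 + 1152893 = 1131914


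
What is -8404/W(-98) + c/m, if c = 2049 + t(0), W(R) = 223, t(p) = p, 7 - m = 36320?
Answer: -305631379/8097799 ≈ -37.743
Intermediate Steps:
m = -36313 (m = 7 - 1*36320 = 7 - 36320 = -36313)
c = 2049 (c = 2049 + 0 = 2049)
-8404/W(-98) + c/m = -8404/223 + 2049/(-36313) = -8404*1/223 + 2049*(-1/36313) = -8404/223 - 2049/36313 = -305631379/8097799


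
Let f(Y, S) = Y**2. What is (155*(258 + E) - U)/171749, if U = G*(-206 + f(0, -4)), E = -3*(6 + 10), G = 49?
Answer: 42644/171749 ≈ 0.24829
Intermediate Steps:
E = -48 (E = -3*16 = -48)
U = -10094 (U = 49*(-206 + 0**2) = 49*(-206 + 0) = 49*(-206) = -10094)
(155*(258 + E) - U)/171749 = (155*(258 - 48) - 1*(-10094))/171749 = (155*210 + 10094)*(1/171749) = (32550 + 10094)*(1/171749) = 42644*(1/171749) = 42644/171749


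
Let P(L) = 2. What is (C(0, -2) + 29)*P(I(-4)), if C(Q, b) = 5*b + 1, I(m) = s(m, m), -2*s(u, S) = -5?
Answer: 40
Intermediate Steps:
s(u, S) = 5/2 (s(u, S) = -1/2*(-5) = 5/2)
I(m) = 5/2
C(Q, b) = 1 + 5*b
(C(0, -2) + 29)*P(I(-4)) = ((1 + 5*(-2)) + 29)*2 = ((1 - 10) + 29)*2 = (-9 + 29)*2 = 20*2 = 40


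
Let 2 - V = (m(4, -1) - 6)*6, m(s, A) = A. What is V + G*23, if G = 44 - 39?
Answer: 159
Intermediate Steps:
G = 5
V = 44 (V = 2 - (-1 - 6)*6 = 2 - (-7)*6 = 2 - 1*(-42) = 2 + 42 = 44)
V + G*23 = 44 + 5*23 = 44 + 115 = 159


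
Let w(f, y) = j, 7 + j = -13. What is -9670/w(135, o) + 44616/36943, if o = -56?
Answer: 35813113/73886 ≈ 484.71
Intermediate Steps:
j = -20 (j = -7 - 13 = -20)
w(f, y) = -20
-9670/w(135, o) + 44616/36943 = -9670/(-20) + 44616/36943 = -9670*(-1/20) + 44616*(1/36943) = 967/2 + 44616/36943 = 35813113/73886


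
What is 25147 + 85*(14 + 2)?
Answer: 26507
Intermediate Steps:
25147 + 85*(14 + 2) = 25147 + 85*16 = 25147 + 1360 = 26507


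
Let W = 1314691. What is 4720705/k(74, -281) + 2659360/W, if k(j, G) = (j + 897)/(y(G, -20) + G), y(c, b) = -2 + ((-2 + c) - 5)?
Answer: -3543776661116945/1276564961 ≈ -2.7760e+6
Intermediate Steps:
y(c, b) = -9 + c (y(c, b) = -2 + (-7 + c) = -9 + c)
k(j, G) = (897 + j)/(-9 + 2*G) (k(j, G) = (j + 897)/((-9 + G) + G) = (897 + j)/(-9 + 2*G))
4720705/k(74, -281) + 2659360/W = 4720705/(((897 + 74)/(-9 + 2*(-281)))) + 2659360/1314691 = 4720705/((971/(-9 - 562))) + 2659360*(1/1314691) = 4720705/((971/(-571))) + 2659360/1314691 = 4720705/((-1/571*971)) + 2659360/1314691 = 4720705/(-971/571) + 2659360/1314691 = 4720705*(-571/971) + 2659360/1314691 = -2695522555/971 + 2659360/1314691 = -3543776661116945/1276564961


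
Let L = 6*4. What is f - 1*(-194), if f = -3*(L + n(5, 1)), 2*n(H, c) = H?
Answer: 229/2 ≈ 114.50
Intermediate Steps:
n(H, c) = H/2
L = 24
f = -159/2 (f = -3*(24 + (1/2)*5) = -3*(24 + 5/2) = -3*53/2 = -159/2 ≈ -79.500)
f - 1*(-194) = -159/2 - 1*(-194) = -159/2 + 194 = 229/2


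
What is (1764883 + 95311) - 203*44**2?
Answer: 1467186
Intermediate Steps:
(1764883 + 95311) - 203*44**2 = 1860194 - 203*1936 = 1860194 - 393008 = 1467186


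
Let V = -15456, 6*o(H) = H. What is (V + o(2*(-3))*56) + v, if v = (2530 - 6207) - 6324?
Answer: -25513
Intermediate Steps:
o(H) = H/6
v = -10001 (v = -3677 - 6324 = -10001)
(V + o(2*(-3))*56) + v = (-15456 + ((2*(-3))/6)*56) - 10001 = (-15456 + ((⅙)*(-6))*56) - 10001 = (-15456 - 1*56) - 10001 = (-15456 - 56) - 10001 = -15512 - 10001 = -25513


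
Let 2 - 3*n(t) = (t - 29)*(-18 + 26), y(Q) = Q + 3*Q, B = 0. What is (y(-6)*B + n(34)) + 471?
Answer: 1375/3 ≈ 458.33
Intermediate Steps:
y(Q) = 4*Q
n(t) = 78 - 8*t/3 (n(t) = ⅔ - (t - 29)*(-18 + 26)/3 = ⅔ - (-29 + t)*8/3 = ⅔ - (-232 + 8*t)/3 = ⅔ + (232/3 - 8*t/3) = 78 - 8*t/3)
(y(-6)*B + n(34)) + 471 = ((4*(-6))*0 + (78 - 8/3*34)) + 471 = (-24*0 + (78 - 272/3)) + 471 = (0 - 38/3) + 471 = -38/3 + 471 = 1375/3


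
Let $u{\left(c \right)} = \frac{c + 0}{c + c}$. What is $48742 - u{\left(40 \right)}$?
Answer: $\frac{97483}{2} \approx 48742.0$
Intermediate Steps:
$u{\left(c \right)} = \frac{1}{2}$ ($u{\left(c \right)} = \frac{c}{2 c} = c \frac{1}{2 c} = \frac{1}{2}$)
$48742 - u{\left(40 \right)} = 48742 - \frac{1}{2} = \frac{97483}{2}$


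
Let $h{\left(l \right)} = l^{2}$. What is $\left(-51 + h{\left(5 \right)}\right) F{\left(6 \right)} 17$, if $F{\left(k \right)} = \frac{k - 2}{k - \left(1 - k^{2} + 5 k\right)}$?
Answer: $- \frac{1768}{11} \approx -160.73$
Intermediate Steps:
$F{\left(k \right)} = \frac{-2 + k}{-1 + k^{2} - 4 k}$ ($F{\left(k \right)} = \frac{-2 + k}{k - \left(1 - k^{2} + 5 k\right)} = \frac{-2 + k}{-1 + k^{2} - 4 k}$)
$\left(-51 + h{\left(5 \right)}\right) F{\left(6 \right)} 17 = \left(-51 + 5^{2}\right) \frac{2 - 6}{1 - 6^{2} + 4 \cdot 6} \cdot 17 = \left(-51 + 25\right) \frac{2 - 6}{1 - 36 + 24} \cdot 17 = - 26 \frac{1}{1 - 36 + 24} \left(-4\right) 17 = - 26 \frac{1}{-11} \left(-4\right) 17 = - 26 \left(- \frac{1}{11}\right) \left(-4\right) 17 = - 26 \cdot \frac{4}{11} \cdot 17 = \left(-26\right) \frac{68}{11} = - \frac{1768}{11}$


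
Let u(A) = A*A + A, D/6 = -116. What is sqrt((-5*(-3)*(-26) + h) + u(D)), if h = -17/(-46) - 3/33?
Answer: sqrt(123749951226)/506 ≈ 695.22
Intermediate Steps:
D = -696 (D = 6*(-116) = -696)
h = 141/506 (h = -17*(-1/46) - 3*1/33 = 17/46 - 1/11 = 141/506 ≈ 0.27866)
u(A) = A + A**2 (u(A) = A**2 + A = A + A**2)
sqrt((-5*(-3)*(-26) + h) + u(D)) = sqrt((-5*(-3)*(-26) + 141/506) - 696*(1 - 696)) = sqrt((15*(-26) + 141/506) - 696*(-695)) = sqrt((-390 + 141/506) + 483720) = sqrt(-197199/506 + 483720) = sqrt(244565121/506) = sqrt(123749951226)/506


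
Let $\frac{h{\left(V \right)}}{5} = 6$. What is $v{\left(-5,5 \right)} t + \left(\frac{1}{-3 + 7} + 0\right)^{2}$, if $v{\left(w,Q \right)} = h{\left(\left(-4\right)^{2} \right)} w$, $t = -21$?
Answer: $\frac{50401}{16} \approx 3150.1$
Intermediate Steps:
$h{\left(V \right)} = 30$ ($h{\left(V \right)} = 5 \cdot 6 = 30$)
$v{\left(w,Q \right)} = 30 w$
$v{\left(-5,5 \right)} t + \left(\frac{1}{-3 + 7} + 0\right)^{2} = 30 \left(-5\right) \left(-21\right) + \left(\frac{1}{-3 + 7} + 0\right)^{2} = \left(-150\right) \left(-21\right) + \left(\frac{1}{4} + 0\right)^{2} = 3150 + \left(\frac{1}{4} + 0\right)^{2} = 3150 + \left(\frac{1}{4}\right)^{2} = 3150 + \frac{1}{16} = \frac{50401}{16}$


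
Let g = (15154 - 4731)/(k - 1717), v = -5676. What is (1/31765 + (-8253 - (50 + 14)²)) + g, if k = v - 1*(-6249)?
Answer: -449083372291/36339160 ≈ -12358.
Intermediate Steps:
k = 573 (k = -5676 - 1*(-6249) = -5676 + 6249 = 573)
g = -10423/1144 (g = (15154 - 4731)/(573 - 1717) = 10423/(-1144) = 10423*(-1/1144) = -10423/1144 ≈ -9.1110)
(1/31765 + (-8253 - (50 + 14)²)) + g = (1/31765 + (-8253 - (50 + 14)²)) - 10423/1144 = (1/31765 + (-8253 - 1*64²)) - 10423/1144 = (1/31765 + (-8253 - 1*4096)) - 10423/1144 = (1/31765 + (-8253 - 4096)) - 10423/1144 = (1/31765 - 12349) - 10423/1144 = -392265984/31765 - 10423/1144 = -449083372291/36339160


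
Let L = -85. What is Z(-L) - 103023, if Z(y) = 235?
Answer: -102788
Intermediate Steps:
Z(-L) - 103023 = 235 - 103023 = -102788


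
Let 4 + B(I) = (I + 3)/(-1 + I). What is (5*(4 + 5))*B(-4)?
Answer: -171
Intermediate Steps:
B(I) = -4 + (3 + I)/(-1 + I) (B(I) = -4 + (I + 3)/(-1 + I) = -4 + (3 + I)/(-1 + I))
(5*(4 + 5))*B(-4) = (5*(4 + 5))*((7 - 3*(-4))/(-1 - 4)) = (5*9)*((7 + 12)/(-5)) = 45*(-⅕*19) = 45*(-19/5) = -171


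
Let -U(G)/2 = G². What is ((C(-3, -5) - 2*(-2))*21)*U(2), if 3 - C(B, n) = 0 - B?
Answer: -672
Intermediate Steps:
C(B, n) = 3 + B (C(B, n) = 3 - (0 - B) = 3 - (-1)*B = 3 + B)
U(G) = -2*G²
((C(-3, -5) - 2*(-2))*21)*U(2) = (((3 - 3) - 2*(-2))*21)*(-2*2²) = ((0 + 4)*21)*(-2*4) = (4*21)*(-8) = 84*(-8) = -672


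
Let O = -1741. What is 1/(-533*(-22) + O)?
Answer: 1/9985 ≈ 0.00010015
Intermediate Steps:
1/(-533*(-22) + O) = 1/(-533*(-22) - 1741) = 1/(11726 - 1741) = 1/9985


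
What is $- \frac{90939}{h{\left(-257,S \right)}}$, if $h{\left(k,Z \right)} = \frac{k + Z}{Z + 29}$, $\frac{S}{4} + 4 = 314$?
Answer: $- \frac{115401591}{983} \approx -1.174 \cdot 10^{5}$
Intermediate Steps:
$S = 1240$ ($S = -16 + 4 \cdot 314 = -16 + 1256 = 1240$)
$h{\left(k,Z \right)} = \frac{Z + k}{29 + Z}$
$- \frac{90939}{h{\left(-257,S \right)}} = - \frac{90939}{\frac{1}{29 + 1240} \left(1240 - 257\right)} = - \frac{90939}{\frac{1}{1269} \cdot 983} = - \frac{90939}{\frac{983}{1269}} = \left(-90939\right) \frac{1269}{983} = - \frac{115401591}{983}$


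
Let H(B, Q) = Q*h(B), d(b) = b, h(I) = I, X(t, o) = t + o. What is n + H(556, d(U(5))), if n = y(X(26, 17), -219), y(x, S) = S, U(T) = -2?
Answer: -1331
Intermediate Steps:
X(t, o) = o + t
H(B, Q) = B*Q (H(B, Q) = Q*B = B*Q)
n = -219
n + H(556, d(U(5))) = -219 + 556*(-2) = -219 - 1112 = -1331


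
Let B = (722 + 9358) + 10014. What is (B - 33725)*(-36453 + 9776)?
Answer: 363634187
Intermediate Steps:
B = 20094 (B = 10080 + 10014 = 20094)
(B - 33725)*(-36453 + 9776) = (20094 - 33725)*(-36453 + 9776) = -13631*(-26677) = 363634187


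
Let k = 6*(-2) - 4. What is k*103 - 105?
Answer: -1753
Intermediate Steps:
k = -16 (k = -12 - 4 = -16)
k*103 - 105 = -16*103 - 105 = -1648 - 105 = -1753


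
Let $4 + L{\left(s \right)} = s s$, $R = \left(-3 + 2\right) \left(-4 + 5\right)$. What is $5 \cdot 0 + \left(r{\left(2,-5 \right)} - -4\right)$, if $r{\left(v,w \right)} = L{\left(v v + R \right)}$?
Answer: $9$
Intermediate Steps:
$R = -1$ ($R = \left(-1\right) 1 = -1$)
$L{\left(s \right)} = -4 + s^{2}$ ($L{\left(s \right)} = -4 + s s = -4 + s^{2}$)
$r{\left(v,w \right)} = -4 + \left(-1 + v^{2}\right)^{2}$ ($r{\left(v,w \right)} = -4 + \left(v v - 1\right)^{2} = -4 + \left(v^{2} - 1\right)^{2} = -4 + \left(-1 + v^{2}\right)^{2}$)
$5 \cdot 0 + \left(r{\left(2,-5 \right)} - -4\right) = 5 \cdot 0 - - \left(-1 + 2^{2}\right)^{2} = 0 + \left(\left(-4 + \left(-1 + 4\right)^{2}\right) + 4\right) = 0 + \left(\left(-4 + 3^{2}\right) + 4\right) = 0 + \left(\left(-4 + 9\right) + 4\right) = 0 + \left(5 + 4\right) = 0 + 9 = 9$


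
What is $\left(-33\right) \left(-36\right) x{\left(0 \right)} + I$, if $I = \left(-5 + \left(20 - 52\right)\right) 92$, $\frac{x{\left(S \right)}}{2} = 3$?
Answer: $3724$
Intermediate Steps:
$x{\left(S \right)} = 6$ ($x{\left(S \right)} = 2 \cdot 3 = 6$)
$I = -3404$ ($I = \left(-5 - 32\right) 92 = \left(-37\right) 92 = -3404$)
$\left(-33\right) \left(-36\right) x{\left(0 \right)} + I = \left(-33\right) \left(-36\right) 6 - 3404 = 1188 \cdot 6 - 3404 = 7128 - 3404 = 3724$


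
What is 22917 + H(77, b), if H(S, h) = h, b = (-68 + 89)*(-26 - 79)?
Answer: 20712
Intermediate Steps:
b = -2205 (b = 21*(-105) = -2205)
22917 + H(77, b) = 22917 - 2205 = 20712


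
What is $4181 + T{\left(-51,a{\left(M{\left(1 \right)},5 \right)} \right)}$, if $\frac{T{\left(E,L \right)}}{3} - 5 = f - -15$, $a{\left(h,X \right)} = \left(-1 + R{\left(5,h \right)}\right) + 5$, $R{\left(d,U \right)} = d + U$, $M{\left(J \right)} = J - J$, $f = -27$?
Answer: $4160$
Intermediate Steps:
$M{\left(J \right)} = 0$
$R{\left(d,U \right)} = U + d$
$a{\left(h,X \right)} = 9 + h$ ($a{\left(h,X \right)} = \left(-1 + \left(h + 5\right)\right) + 5 = \left(-1 + \left(5 + h\right)\right) + 5 = \left(4 + h\right) + 5 = 9 + h$)
$T{\left(E,L \right)} = -21$ ($T{\left(E,L \right)} = 15 + 3 \left(-27 - -15\right) = 15 + 3 \left(-27 + 15\right) = 15 + 3 \left(-12\right) = 15 - 36 = -21$)
$4181 + T{\left(-51,a{\left(M{\left(1 \right)},5 \right)} \right)} = 4181 - 21 = 4160$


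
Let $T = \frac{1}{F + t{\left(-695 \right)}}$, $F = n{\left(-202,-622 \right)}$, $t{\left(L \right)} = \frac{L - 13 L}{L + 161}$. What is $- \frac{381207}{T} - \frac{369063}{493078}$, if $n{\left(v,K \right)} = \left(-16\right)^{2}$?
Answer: $- \frac{4021318646260131}{43883942} \approx -9.1635 \cdot 10^{7}$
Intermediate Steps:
$t{\left(L \right)} = - \frac{12 L}{161 + L}$ ($t{\left(L \right)} = \frac{\left(-12\right) L}{161 + L} = - \frac{12 L}{161 + L}$)
$n{\left(v,K \right)} = 256$
$F = 256$
$T = \frac{89}{21394}$ ($T = \frac{1}{256 - - \frac{8340}{161 - 695}} = \frac{1}{256 - - \frac{8340}{-534}} = \frac{1}{256 - \left(-8340\right) \left(- \frac{1}{534}\right)} = \frac{1}{256 - \frac{1390}{89}} = \frac{1}{\frac{21394}{89}} = \frac{89}{21394} \approx 0.00416$)
$- \frac{381207}{T} - \frac{369063}{493078} = - \frac{381207}{\frac{89}{21394}} - \frac{369063}{493078} = \left(-381207\right) \frac{21394}{89} - \frac{369063}{493078} = - \frac{8155542558}{89} - \frac{369063}{493078} = - \frac{4021318646260131}{43883942}$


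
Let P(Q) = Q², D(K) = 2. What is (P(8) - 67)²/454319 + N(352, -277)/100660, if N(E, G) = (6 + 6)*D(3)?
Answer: 2952399/11432937635 ≈ 0.00025824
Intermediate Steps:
N(E, G) = 24 (N(E, G) = (6 + 6)*2 = 12*2 = 24)
(P(8) - 67)²/454319 + N(352, -277)/100660 = (8² - 67)²/454319 + 24/100660 = (64 - 67)²*(1/454319) + 24*(1/100660) = (-3)²*(1/454319) + 6/25165 = 9*(1/454319) + 6/25165 = 9/454319 + 6/25165 = 2952399/11432937635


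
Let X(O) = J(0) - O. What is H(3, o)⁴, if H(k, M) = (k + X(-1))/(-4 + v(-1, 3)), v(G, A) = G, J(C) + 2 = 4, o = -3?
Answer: 1296/625 ≈ 2.0736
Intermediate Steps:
J(C) = 2 (J(C) = -2 + 4 = 2)
X(O) = 2 - O
H(k, M) = -⅗ - k/5 (H(k, M) = (k + (2 - 1*(-1)))/(-4 - 1) = (k + (2 + 1))/(-5) = (k + 3)*(-⅕) = (3 + k)*(-⅕) = -⅗ - k/5)
H(3, o)⁴ = (-⅗ - ⅕*3)⁴ = (-⅗ - ⅗)⁴ = (-6/5)⁴ = 1296/625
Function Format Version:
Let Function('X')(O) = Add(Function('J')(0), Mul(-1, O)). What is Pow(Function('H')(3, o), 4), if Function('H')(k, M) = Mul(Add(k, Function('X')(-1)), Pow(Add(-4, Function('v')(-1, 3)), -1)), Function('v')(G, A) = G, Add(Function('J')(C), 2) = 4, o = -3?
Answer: Rational(1296, 625) ≈ 2.0736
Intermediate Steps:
Function('J')(C) = 2 (Function('J')(C) = Add(-2, 4) = 2)
Function('X')(O) = Add(2, Mul(-1, O))
Function('H')(k, M) = Add(Rational(-3, 5), Mul(Rational(-1, 5), k)) (Function('H')(k, M) = Mul(Add(k, Add(2, Mul(-1, -1))), Pow(Add(-4, -1), -1)) = Mul(Add(k, Add(2, 1)), Pow(-5, -1)) = Mul(Add(k, 3), Rational(-1, 5)) = Mul(Add(3, k), Rational(-1, 5)) = Add(Rational(-3, 5), Mul(Rational(-1, 5), k)))
Pow(Function('H')(3, o), 4) = Pow(Add(Rational(-3, 5), Mul(Rational(-1, 5), 3)), 4) = Pow(Add(Rational(-3, 5), Rational(-3, 5)), 4) = Pow(Rational(-6, 5), 4) = Rational(1296, 625)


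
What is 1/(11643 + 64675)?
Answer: 1/76318 ≈ 1.3103e-5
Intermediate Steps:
1/(11643 + 64675) = 1/76318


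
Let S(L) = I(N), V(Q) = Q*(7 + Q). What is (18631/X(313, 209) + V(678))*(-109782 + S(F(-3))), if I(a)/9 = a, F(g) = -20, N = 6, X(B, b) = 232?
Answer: -1478123818956/29 ≈ -5.0970e+10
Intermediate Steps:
I(a) = 9*a
S(L) = 54 (S(L) = 9*6 = 54)
(18631/X(313, 209) + V(678))*(-109782 + S(F(-3))) = (18631/232 + 678*(7 + 678))*(-109782 + 54) = (18631*(1/232) + 678*685)*(-109728) = (18631/232 + 464430)*(-109728) = (107766391/232)*(-109728) = -1478123818956/29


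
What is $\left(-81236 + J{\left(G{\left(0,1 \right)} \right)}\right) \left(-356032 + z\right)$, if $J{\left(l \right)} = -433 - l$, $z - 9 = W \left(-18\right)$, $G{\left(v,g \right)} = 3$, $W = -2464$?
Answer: $25454793912$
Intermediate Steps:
$z = 44361$ ($z = 9 - -44352 = 9 + 44352 = 44361$)
$\left(-81236 + J{\left(G{\left(0,1 \right)} \right)}\right) \left(-356032 + z\right) = \left(-81236 - 436\right) \left(-356032 + 44361\right) = \left(-81236 - 436\right) \left(-311671\right) = \left(-81672\right) \left(-311671\right) = 25454793912$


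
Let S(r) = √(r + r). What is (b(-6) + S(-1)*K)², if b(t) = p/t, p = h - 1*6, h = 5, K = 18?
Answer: -23327/36 + 6*I*√2 ≈ -647.97 + 8.4853*I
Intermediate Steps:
S(r) = √2*√r (S(r) = √(2*r) = √2*√r)
p = -1 (p = 5 - 1*6 = 5 - 6 = -1)
b(t) = -1/t
(b(-6) + S(-1)*K)² = (-1/(-6) + (√2*√(-1))*18)² = (-1*(-⅙) + (√2*I)*18)² = (⅙ + (I*√2)*18)² = (⅙ + 18*I*√2)²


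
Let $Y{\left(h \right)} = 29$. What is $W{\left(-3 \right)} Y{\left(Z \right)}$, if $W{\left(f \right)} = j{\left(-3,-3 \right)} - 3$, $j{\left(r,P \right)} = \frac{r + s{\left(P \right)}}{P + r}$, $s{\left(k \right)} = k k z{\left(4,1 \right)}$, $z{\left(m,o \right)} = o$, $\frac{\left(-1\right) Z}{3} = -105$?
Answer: $-116$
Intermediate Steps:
$Z = 315$ ($Z = \left(-3\right) \left(-105\right) = 315$)
$s{\left(k \right)} = k^{2}$ ($s{\left(k \right)} = k k 1 = k^{2} \cdot 1 = k^{2}$)
$j{\left(r,P \right)} = \frac{r + P^{2}}{P + r}$
$W{\left(f \right)} = -4$ ($W{\left(f \right)} = \frac{-3 + \left(-3\right)^{2}}{-3 - 3} - 3 = \frac{-3 + 9}{-6} - 3 = \left(- \frac{1}{6}\right) 6 - 3 = -1 - 3 = -4$)
$W{\left(-3 \right)} Y{\left(Z \right)} = \left(-4\right) 29 = -116$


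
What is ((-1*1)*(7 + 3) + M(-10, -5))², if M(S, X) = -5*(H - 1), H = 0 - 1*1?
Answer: 0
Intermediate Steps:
H = -1 (H = 0 - 1 = -1)
M(S, X) = 10 (M(S, X) = -5*(-1 - 1) = -5*(-2) = 10)
((-1*1)*(7 + 3) + M(-10, -5))² = ((-1*1)*(7 + 3) + 10)² = (-1*10 + 10)² = (-10 + 10)² = 0² = 0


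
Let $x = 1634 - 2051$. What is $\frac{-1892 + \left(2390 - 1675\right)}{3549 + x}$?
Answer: $- \frac{1177}{3132} \approx -0.3758$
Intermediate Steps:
$x = -417$ ($x = 1634 - 2051 = -417$)
$\frac{-1892 + \left(2390 - 1675\right)}{3549 + x} = \frac{-1892 + \left(2390 - 1675\right)}{3549 - 417} = \frac{-1892 + 715}{3132} = \left(-1177\right) \frac{1}{3132} = - \frac{1177}{3132}$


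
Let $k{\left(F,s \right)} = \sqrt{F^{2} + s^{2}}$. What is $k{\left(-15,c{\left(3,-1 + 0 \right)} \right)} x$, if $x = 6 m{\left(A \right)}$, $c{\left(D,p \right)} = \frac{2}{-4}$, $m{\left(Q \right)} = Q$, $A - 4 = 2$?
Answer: $18 \sqrt{901} \approx 540.3$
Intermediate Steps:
$A = 6$ ($A = 4 + 2 = 6$)
$c{\left(D,p \right)} = - \frac{1}{2}$ ($c{\left(D,p \right)} = 2 \left(- \frac{1}{4}\right) = - \frac{1}{2}$)
$x = 36$ ($x = 6 \cdot 6 = 36$)
$k{\left(-15,c{\left(3,-1 + 0 \right)} \right)} x = \sqrt{\left(-15\right)^{2} + \left(- \frac{1}{2}\right)^{2}} \cdot 36 = \sqrt{225 + \frac{1}{4}} \cdot 36 = \sqrt{\frac{901}{4}} \cdot 36 = \frac{\sqrt{901}}{2} \cdot 36 = 18 \sqrt{901}$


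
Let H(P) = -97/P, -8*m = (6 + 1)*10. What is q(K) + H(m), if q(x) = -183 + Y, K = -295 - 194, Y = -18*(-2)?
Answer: -4757/35 ≈ -135.91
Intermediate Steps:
Y = 36
m = -35/4 (m = -(6 + 1)*10/8 = -7*10/8 = -⅛*70 = -35/4 ≈ -8.7500)
K = -489
q(x) = -147 (q(x) = -183 + 36 = -147)
q(K) + H(m) = -147 - 97/(-35/4) = -147 - 97*(-4/35) = -147 + 388/35 = -4757/35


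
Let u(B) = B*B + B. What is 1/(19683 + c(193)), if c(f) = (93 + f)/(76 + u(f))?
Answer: 1443/28402580 ≈ 5.0805e-5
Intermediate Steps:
u(B) = B + B² (u(B) = B² + B = B + B²)
c(f) = (93 + f)/(76 + f*(1 + f))
1/(19683 + c(193)) = 1/(19683 + (93 + 193)/(76 + 193*(1 + 193))) = 1/(19683 + 286/(76 + 193*194)) = 1/(19683 + 286/(76 + 37442)) = 1/(19683 + 286/37518) = 1/(19683 + (1/37518)*286) = 1/(19683 + 11/1443) = 1/(28402580/1443) = 1443/28402580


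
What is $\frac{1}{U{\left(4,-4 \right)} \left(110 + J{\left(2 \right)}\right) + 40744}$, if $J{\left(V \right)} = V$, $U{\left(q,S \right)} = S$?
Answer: $\frac{1}{40296} \approx 2.4816 \cdot 10^{-5}$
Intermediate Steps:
$\frac{1}{U{\left(4,-4 \right)} \left(110 + J{\left(2 \right)}\right) + 40744} = \frac{1}{- 4 \left(110 + 2\right) + 40744} = \frac{1}{\left(-4\right) 112 + 40744} = \frac{1}{-448 + 40744} = \frac{1}{40296}$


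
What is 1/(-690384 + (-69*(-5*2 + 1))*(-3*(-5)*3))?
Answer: -1/662439 ≈ -1.5096e-6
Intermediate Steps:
1/(-690384 + (-69*(-5*2 + 1))*(-3*(-5)*3)) = 1/(-690384 + (-69*(-10 + 1))*(15*3)) = 1/(-690384 - 69*(-9)*45) = 1/(-690384 + 621*45) = 1/(-690384 + 27945) = 1/(-662439) = -1/662439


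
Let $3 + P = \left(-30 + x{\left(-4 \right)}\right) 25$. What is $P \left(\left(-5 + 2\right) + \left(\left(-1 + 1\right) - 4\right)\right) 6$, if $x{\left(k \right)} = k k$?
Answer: $14826$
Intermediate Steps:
$x{\left(k \right)} = k^{2}$
$P = -353$ ($P = -3 + \left(-30 + \left(-4\right)^{2}\right) 25 = -3 + \left(-30 + 16\right) 25 = -3 - 350 = -353$)
$P \left(\left(-5 + 2\right) + \left(\left(-1 + 1\right) - 4\right)\right) 6 = - 353 \left(\left(-5 + 2\right) + \left(\left(-1 + 1\right) - 4\right)\right) 6 = - 353 \left(-3 + \left(0 - 4\right)\right) 6 = - 353 \left(-3 - 4\right) 6 = - 353 \left(\left(-7\right) 6\right) = \left(-353\right) \left(-42\right) = 14826$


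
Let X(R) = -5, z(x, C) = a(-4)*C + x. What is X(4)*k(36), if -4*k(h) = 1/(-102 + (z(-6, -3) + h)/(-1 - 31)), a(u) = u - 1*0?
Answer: -20/1653 ≈ -0.012099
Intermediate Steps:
a(u) = u (a(u) = u + 0 = u)
z(x, C) = x - 4*C (z(x, C) = -4*C + x = x - 4*C)
k(h) = -1/(4*(-1635/16 - h/32)) (k(h) = -1/(4*(-102 + ((-6 - 4*(-3)) + h)/(-1 - 31))) = -1/(4*(-102 + ((-6 + 12) + h)/(-32))) = -1/(4*(-102 + (6 + h)*(-1/32))) = -1/(4*(-102 + (-3/16 - h/32))) = -1/(4*(-1635/16 - h/32)))
X(4)*k(36) = -40/(3270 + 36) = -40/3306 = -5*4/1653 = -20/1653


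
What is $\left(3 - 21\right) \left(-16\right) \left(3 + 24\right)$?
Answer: $7776$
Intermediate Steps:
$\left(3 - 21\right) \left(-16\right) \left(3 + 24\right) = \left(3 - 21\right) \left(-16\right) 27 = \left(-18\right) \left(-16\right) 27 = 288 \cdot 27 = 7776$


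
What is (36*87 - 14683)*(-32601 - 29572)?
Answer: 718160323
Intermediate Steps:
(36*87 - 14683)*(-32601 - 29572) = (3132 - 14683)*(-62173) = -11551*(-62173) = 718160323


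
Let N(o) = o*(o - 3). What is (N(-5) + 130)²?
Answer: 28900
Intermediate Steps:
N(o) = o*(-3 + o)
(N(-5) + 130)² = (-5*(-3 - 5) + 130)² = (-5*(-8) + 130)² = (40 + 130)² = 170² = 28900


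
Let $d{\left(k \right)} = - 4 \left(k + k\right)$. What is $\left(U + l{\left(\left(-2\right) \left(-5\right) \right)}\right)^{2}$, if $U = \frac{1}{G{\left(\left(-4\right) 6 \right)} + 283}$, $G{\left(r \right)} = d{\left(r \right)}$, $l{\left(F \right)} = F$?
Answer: $\frac{22572001}{225625} \approx 100.04$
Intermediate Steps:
$d{\left(k \right)} = - 8 k$ ($d{\left(k \right)} = - 4 \cdot 2 k = - 8 k$)
$G{\left(r \right)} = - 8 r$
$U = \frac{1}{475}$ ($U = \frac{1}{- 8 \left(\left(-4\right) 6\right) + 283} = \frac{1}{\left(-8\right) \left(-24\right) + 283} = \frac{1}{192 + 283} = \frac{1}{475} \approx 0.0021053$)
$\left(U + l{\left(\left(-2\right) \left(-5\right) \right)}\right)^{2} = \left(\frac{1}{475} - -10\right)^{2} = \left(\frac{1}{475} + 10\right)^{2} = \left(\frac{4751}{475}\right)^{2} = \frac{22572001}{225625}$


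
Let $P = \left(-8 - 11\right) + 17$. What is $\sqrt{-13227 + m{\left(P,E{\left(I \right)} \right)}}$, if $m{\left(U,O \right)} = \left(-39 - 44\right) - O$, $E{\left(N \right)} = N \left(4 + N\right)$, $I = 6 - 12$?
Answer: $i \sqrt{13322} \approx 115.42 i$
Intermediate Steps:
$P = -2$ ($P = -19 + 17 = -2$)
$I = -6$ ($I = 6 - 12 = -6$)
$m{\left(U,O \right)} = -83 - O$ ($m{\left(U,O \right)} = \left(-39 - 44\right) - O = -83 - O$)
$\sqrt{-13227 + m{\left(P,E{\left(I \right)} \right)}} = \sqrt{-13227 - \left(83 - 6 \left(4 - 6\right)\right)} = \sqrt{-13227 - \left(83 - -12\right)} = \sqrt{-13227 - 95} = \sqrt{-13322} = i \sqrt{13322}$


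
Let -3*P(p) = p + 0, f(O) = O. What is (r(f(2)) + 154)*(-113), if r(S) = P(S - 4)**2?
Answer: -157070/9 ≈ -17452.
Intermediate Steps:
P(p) = -p/3 (P(p) = -(p + 0)/3 = -p/3)
r(S) = (4/3 - S/3)**2 (r(S) = (-(S - 4)/3)**2 = (-(-4 + S)/3)**2 = (4/3 - S/3)**2)
(r(f(2)) + 154)*(-113) = ((4 - 1*2)**2/9 + 154)*(-113) = ((4 - 2)**2/9 + 154)*(-113) = ((1/9)*2**2 + 154)*(-113) = ((1/9)*4 + 154)*(-113) = (4/9 + 154)*(-113) = (1390/9)*(-113) = -157070/9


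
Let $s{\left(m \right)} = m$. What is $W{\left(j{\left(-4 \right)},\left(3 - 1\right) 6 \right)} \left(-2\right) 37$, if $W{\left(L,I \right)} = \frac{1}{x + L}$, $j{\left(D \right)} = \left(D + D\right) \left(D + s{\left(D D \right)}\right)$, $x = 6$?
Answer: $\frac{37}{45} \approx 0.82222$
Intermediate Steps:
$j{\left(D \right)} = 2 D \left(D + D^{2}\right)$ ($j{\left(D \right)} = \left(D + D\right) \left(D + D D\right) = 2 D \left(D + D^{2}\right)$)
$W{\left(L,I \right)} = \frac{1}{6 + L}$
$W{\left(j{\left(-4 \right)},\left(3 - 1\right) 6 \right)} \left(-2\right) 37 = \frac{1}{6 + 2 \left(-4\right)^{2} \left(1 - 4\right)} \left(-2\right) 37 = \frac{1}{6 + 2 \cdot 16 \left(-3\right)} \left(-2\right) 37 = \frac{1}{6 - 96} \left(-2\right) 37 = \frac{1}{-90} \left(-2\right) 37 = \left(- \frac{1}{90}\right) \left(-2\right) 37 = \frac{1}{45} \cdot 37 = \frac{37}{45}$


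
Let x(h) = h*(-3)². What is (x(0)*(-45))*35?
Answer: 0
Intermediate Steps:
x(h) = 9*h (x(h) = h*9 = 9*h)
(x(0)*(-45))*35 = ((9*0)*(-45))*35 = (0*(-45))*35 = 0*35 = 0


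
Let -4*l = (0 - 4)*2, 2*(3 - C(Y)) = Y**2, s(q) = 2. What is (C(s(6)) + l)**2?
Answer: 9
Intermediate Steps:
C(Y) = 3 - Y**2/2
l = 2 (l = -(0 - 4)*2/4 = -(-1)*2 = -1/4*(-8) = 2)
(C(s(6)) + l)**2 = ((3 - 1/2*2**2) + 2)**2 = ((3 - 1/2*4) + 2)**2 = ((3 - 2) + 2)**2 = (1 + 2)**2 = 3**2 = 9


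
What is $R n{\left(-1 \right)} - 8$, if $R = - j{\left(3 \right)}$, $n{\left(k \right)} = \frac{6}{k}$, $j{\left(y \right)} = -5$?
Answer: $-38$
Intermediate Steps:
$R = 5$ ($R = \left(-1\right) \left(-5\right) = 5$)
$R n{\left(-1 \right)} - 8 = 5 \frac{6}{-1} - 8 = 5 \cdot 6 \left(-1\right) - 8 = 5 \left(-6\right) - 8 = -30 - 8 = -38$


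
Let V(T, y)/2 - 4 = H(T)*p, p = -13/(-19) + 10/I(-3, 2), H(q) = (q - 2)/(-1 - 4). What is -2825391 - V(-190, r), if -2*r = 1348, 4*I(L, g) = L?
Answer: -268320617/95 ≈ -2.8244e+6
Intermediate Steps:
I(L, g) = L/4
H(q) = ⅖ - q/5 (H(q) = (-2 + q)/(-5) = (-2 + q)*(-⅕) = ⅖ - q/5)
r = -674 (r = -½*1348 = -674)
p = -721/57 (p = -13/(-19) + 10/(((¼)*(-3))) = -13*(-1/19) + 10/(-¾) = 13/19 + 10*(-4/3) = 13/19 - 40/3 = -721/57 ≈ -12.649)
V(T, y) = -604/285 + 1442*T/285 (V(T, y) = 8 + 2*((⅖ - T/5)*(-721/57)) = 8 + 2*(-1442/285 + 721*T/285) = 8 + (-2884/285 + 1442*T/285) = -604/285 + 1442*T/285)
-2825391 - V(-190, r) = -2825391 - (-604/285 + (1442/285)*(-190)) = -2825391 - (-604/285 - 2884/3) = -2825391 - 1*(-91528/95) = -2825391 + 91528/95 = -268320617/95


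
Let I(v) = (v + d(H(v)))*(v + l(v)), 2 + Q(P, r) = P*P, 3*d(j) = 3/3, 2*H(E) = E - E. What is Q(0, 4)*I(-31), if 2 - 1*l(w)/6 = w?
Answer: 30728/3 ≈ 10243.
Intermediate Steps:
l(w) = 12 - 6*w
H(E) = 0 (H(E) = (E - E)/2 = (½)*0 = 0)
d(j) = ⅓ (d(j) = (3/3)/3 = (3*(⅓))/3 = (⅓)*1 = ⅓)
Q(P, r) = -2 + P² (Q(P, r) = -2 + P*P = -2 + P²)
I(v) = (12 - 5*v)*(⅓ + v) (I(v) = (v + ⅓)*(v + (12 - 6*v)) = (⅓ + v)*(12 - 5*v) = (12 - 5*v)*(⅓ + v))
Q(0, 4)*I(-31) = (-2 + 0²)*(4 - 5*(-31)² + (31/3)*(-31)) = (-2 + 0)*(4 - 5*961 - 961/3) = -2*(4 - 4805 - 961/3) = -2*(-15364/3) = 30728/3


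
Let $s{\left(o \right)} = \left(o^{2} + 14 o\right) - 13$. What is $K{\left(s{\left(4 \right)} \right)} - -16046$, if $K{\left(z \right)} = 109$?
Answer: $16155$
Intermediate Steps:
$s{\left(o \right)} = -13 + o^{2} + 14 o$
$K{\left(s{\left(4 \right)} \right)} - -16046 = 109 - -16046 = 109 + 16046 = 16155$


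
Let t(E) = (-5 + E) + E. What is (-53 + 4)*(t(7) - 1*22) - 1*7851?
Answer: -7214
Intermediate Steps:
t(E) = -5 + 2*E
(-53 + 4)*(t(7) - 1*22) - 1*7851 = (-53 + 4)*((-5 + 2*7) - 1*22) - 1*7851 = -49*((-5 + 14) - 22) - 7851 = -49*(9 - 22) - 7851 = -49*(-13) - 7851 = 637 - 7851 = -7214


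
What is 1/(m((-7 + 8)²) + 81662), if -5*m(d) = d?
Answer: 5/408309 ≈ 1.2246e-5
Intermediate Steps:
m(d) = -d/5
1/(m((-7 + 8)²) + 81662) = 1/(-(-7 + 8)²/5 + 81662) = 1/(-⅕*1² + 81662) = 1/(-⅕*1 + 81662) = 1/(-⅕ + 81662) = 1/(408309/5) = 5/408309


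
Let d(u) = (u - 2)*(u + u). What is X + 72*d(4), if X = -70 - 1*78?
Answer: 1004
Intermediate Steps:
X = -148 (X = -70 - 78 = -148)
d(u) = 2*u*(-2 + u) (d(u) = (-2 + u)*(2*u) = 2*u*(-2 + u))
X + 72*d(4) = -148 + 72*(2*4*(-2 + 4)) = -148 + 72*(2*4*2) = -148 + 72*16 = -148 + 1152 = 1004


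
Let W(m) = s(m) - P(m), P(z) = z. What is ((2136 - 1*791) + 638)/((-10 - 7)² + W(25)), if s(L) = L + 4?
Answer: 1983/293 ≈ 6.7679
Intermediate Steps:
s(L) = 4 + L
W(m) = 4 (W(m) = (4 + m) - m = 4)
((2136 - 1*791) + 638)/((-10 - 7)² + W(25)) = ((2136 - 1*791) + 638)/((-10 - 7)² + 4) = ((2136 - 791) + 638)/((-17)² + 4) = (1345 + 638)/(289 + 4) = 1983/293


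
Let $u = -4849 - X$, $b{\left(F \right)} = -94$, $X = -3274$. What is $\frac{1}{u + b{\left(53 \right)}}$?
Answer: $- \frac{1}{1669} \approx -0.00059916$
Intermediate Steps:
$u = -1575$ ($u = -4849 - -3274 = -4849 + 3274 = -1575$)
$\frac{1}{u + b{\left(53 \right)}} = \frac{1}{-1575 - 94} = \frac{1}{-1669} = - \frac{1}{1669}$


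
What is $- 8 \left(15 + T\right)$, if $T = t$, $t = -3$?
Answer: $-96$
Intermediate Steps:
$T = -3$
$- 8 \left(15 + T\right) = - 8 \left(15 - 3\right) = \left(-8\right) 12 = -96$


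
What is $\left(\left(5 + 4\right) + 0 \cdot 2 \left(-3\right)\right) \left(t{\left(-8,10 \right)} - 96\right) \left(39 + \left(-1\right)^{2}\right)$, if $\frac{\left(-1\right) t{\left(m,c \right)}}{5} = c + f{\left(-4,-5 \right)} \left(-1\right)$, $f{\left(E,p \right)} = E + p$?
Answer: $-68760$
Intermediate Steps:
$t{\left(m,c \right)} = -45 - 5 c$ ($t{\left(m,c \right)} = - 5 \left(c + \left(-4 - 5\right) \left(-1\right)\right) = - 5 \left(c - -9\right) = - 5 \left(c + 9\right) = - 5 \left(9 + c\right) = -45 - 5 c$)
$\left(\left(5 + 4\right) + 0 \cdot 2 \left(-3\right)\right) \left(t{\left(-8,10 \right)} - 96\right) \left(39 + \left(-1\right)^{2}\right) = \left(\left(5 + 4\right) + 0 \cdot 2 \left(-3\right)\right) \left(\left(-45 - 50\right) - 96\right) \left(39 + \left(-1\right)^{2}\right) = \left(9 + 0 \left(-6\right)\right) \left(\left(-45 - 50\right) - 96\right) \left(39 + 1\right) = \left(9 + 0\right) \left(-95 - 96\right) 40 = 9 \left(\left(-191\right) 40\right) = 9 \left(-7640\right) = -68760$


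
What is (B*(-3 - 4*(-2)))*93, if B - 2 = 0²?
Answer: 930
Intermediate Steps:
B = 2 (B = 2 + 0² = 2 + 0 = 2)
(B*(-3 - 4*(-2)))*93 = (2*(-3 - 4*(-2)))*93 = (2*(-3 + 8))*93 = (2*5)*93 = 10*93 = 930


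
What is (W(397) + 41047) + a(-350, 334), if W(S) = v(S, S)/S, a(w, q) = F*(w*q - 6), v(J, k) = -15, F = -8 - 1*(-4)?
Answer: 201942372/397 ≈ 5.0867e+5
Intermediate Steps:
F = -4 (F = -8 + 4 = -4)
a(w, q) = 24 - 4*q*w (a(w, q) = -4*(w*q - 6) = -4*(q*w - 6) = -4*(-6 + q*w) = 24 - 4*q*w)
W(S) = -15/S
(W(397) + 41047) + a(-350, 334) = (-15/397 + 41047) + (24 - 4*334*(-350)) = (-15*1/397 + 41047) + (24 + 467600) = (-15/397 + 41047) + 467624 = 16295644/397 + 467624 = 201942372/397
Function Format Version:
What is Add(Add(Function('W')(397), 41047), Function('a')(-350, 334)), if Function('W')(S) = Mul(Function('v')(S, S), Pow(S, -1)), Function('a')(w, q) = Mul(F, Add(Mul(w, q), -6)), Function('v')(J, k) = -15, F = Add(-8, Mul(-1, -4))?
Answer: Rational(201942372, 397) ≈ 5.0867e+5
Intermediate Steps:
F = -4 (F = Add(-8, 4) = -4)
Function('a')(w, q) = Add(24, Mul(-4, q, w)) (Function('a')(w, q) = Mul(-4, Add(Mul(w, q), -6)) = Mul(-4, Add(Mul(q, w), -6)) = Mul(-4, Add(-6, Mul(q, w))) = Add(24, Mul(-4, q, w)))
Function('W')(S) = Mul(-15, Pow(S, -1))
Add(Add(Function('W')(397), 41047), Function('a')(-350, 334)) = Add(Add(Mul(-15, Pow(397, -1)), 41047), Add(24, Mul(-4, 334, -350))) = Add(Add(Mul(-15, Rational(1, 397)), 41047), Add(24, 467600)) = Add(Add(Rational(-15, 397), 41047), 467624) = Add(Rational(16295644, 397), 467624) = Rational(201942372, 397)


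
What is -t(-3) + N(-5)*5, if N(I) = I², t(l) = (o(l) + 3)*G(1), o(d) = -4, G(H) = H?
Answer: 126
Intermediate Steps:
t(l) = -1 (t(l) = (-4 + 3)*1 = -1*1 = -1)
-t(-3) + N(-5)*5 = -1*(-1) + (-5)²*5 = 1 + 25*5 = 1 + 125 = 126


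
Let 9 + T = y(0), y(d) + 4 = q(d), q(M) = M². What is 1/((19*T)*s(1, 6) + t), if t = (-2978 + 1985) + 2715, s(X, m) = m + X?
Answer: -⅐ ≈ -0.14286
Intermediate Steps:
s(X, m) = X + m
y(d) = -4 + d²
T = -13 (T = -9 + (-4 + 0²) = -9 + (-4 + 0) = -9 - 4 = -13)
t = 1722 (t = -993 + 2715 = 1722)
1/((19*T)*s(1, 6) + t) = 1/((19*(-13))*(1 + 6) + 1722) = 1/(-247*7 + 1722) = 1/(-1729 + 1722) = 1/(-7) = -⅐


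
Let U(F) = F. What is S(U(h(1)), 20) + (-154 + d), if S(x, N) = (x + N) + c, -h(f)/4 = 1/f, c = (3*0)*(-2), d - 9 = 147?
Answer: 18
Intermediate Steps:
d = 156 (d = 9 + 147 = 156)
c = 0 (c = 0*(-2) = 0)
h(f) = -4/f
S(x, N) = N + x (S(x, N) = (x + N) + 0 = (N + x) + 0 = N + x)
S(U(h(1)), 20) + (-154 + d) = (20 - 4/1) + (-154 + 156) = (20 - 4*1) + 2 = (20 - 4) + 2 = 16 + 2 = 18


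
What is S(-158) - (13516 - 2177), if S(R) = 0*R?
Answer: -11339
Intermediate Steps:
S(R) = 0
S(-158) - (13516 - 2177) = 0 - (13516 - 2177) = 0 - 1*11339 = 0 - 11339 = -11339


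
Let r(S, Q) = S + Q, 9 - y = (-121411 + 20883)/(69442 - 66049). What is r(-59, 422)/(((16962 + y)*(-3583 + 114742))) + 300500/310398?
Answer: 3243781362849503/3350625782663643 ≈ 0.96811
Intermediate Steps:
y = 131065/3393 (y = 9 - (-121411 + 20883)/(69442 - 66049) = 9 - (-100528)/3393 = 9 - 1*(-100528/3393) = 9 + 100528/3393 = 131065/3393 ≈ 38.628)
r(S, Q) = Q + S
r(-59, 422)/(((16962 + y)*(-3583 + 114742))) + 300500/310398 = (422 - 59)/(((16962 + 131065/3393)*(-3583 + 114742))) + 300500/310398 = 363/(((57683131/3393)*111159)) + 300500*(1/310398) = 363/(712444350981/377) + 150250/155199 = 363*(377/712444350981) + 150250/155199 = 4147/21589222757 + 150250/155199 = 3243781362849503/3350625782663643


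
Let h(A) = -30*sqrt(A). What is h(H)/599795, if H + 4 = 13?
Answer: -18/119959 ≈ -0.00015005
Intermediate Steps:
H = 9 (H = -4 + 13 = 9)
h(H)/599795 = -30*sqrt(9)/599795 = -30*3*(1/599795) = -90*1/599795 = -18/119959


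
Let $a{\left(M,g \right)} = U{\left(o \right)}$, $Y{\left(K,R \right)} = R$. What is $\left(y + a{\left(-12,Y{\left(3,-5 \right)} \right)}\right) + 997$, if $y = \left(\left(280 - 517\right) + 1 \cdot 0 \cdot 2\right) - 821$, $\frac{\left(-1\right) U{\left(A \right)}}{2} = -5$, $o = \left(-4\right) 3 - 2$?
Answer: $-51$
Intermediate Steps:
$o = -14$ ($o = -12 - 2 = -14$)
$U{\left(A \right)} = 10$ ($U{\left(A \right)} = \left(-2\right) \left(-5\right) = 10$)
$a{\left(M,g \right)} = 10$
$y = -1058$ ($y = \left(-237 + 0 \cdot 2\right) - 821 = \left(-237 + 0\right) - 821 = -237 - 821 = -1058$)
$\left(y + a{\left(-12,Y{\left(3,-5 \right)} \right)}\right) + 997 = \left(-1058 + 10\right) + 997 = -1048 + 997 = -51$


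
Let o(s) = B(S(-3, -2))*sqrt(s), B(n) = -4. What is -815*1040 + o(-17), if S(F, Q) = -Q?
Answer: -847600 - 4*I*sqrt(17) ≈ -8.476e+5 - 16.492*I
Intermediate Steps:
o(s) = -4*sqrt(s)
-815*1040 + o(-17) = -815*1040 - 4*I*sqrt(17) = -847600 - 4*I*sqrt(17)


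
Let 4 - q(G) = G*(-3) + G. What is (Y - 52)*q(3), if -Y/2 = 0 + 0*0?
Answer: -520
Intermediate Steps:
q(G) = 4 + 2*G (q(G) = 4 - (G*(-3) + G) = 4 - (-3*G + G) = 4 - (-2)*G = 4 + 2*G)
Y = 0 (Y = -2*(0 + 0*0) = -2*(0 + 0) = -2*0 = 0)
(Y - 52)*q(3) = (0 - 52)*(4 + 2*3) = -52*(4 + 6) = -52*10 = -520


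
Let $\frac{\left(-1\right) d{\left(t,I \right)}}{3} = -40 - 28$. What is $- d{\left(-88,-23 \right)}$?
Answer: $-204$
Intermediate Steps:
$d{\left(t,I \right)} = 204$ ($d{\left(t,I \right)} = - 3 \left(-40 - 28\right) = \left(-3\right) \left(-68\right) = 204$)
$- d{\left(-88,-23 \right)} = \left(-1\right) 204 = -204$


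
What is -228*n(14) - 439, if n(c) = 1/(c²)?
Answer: -21568/49 ≈ -440.16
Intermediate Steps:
n(c) = c⁻²
-228*n(14) - 439 = -228/14² - 439 = -228*1/196 - 439 = -57/49 - 439 = -21568/49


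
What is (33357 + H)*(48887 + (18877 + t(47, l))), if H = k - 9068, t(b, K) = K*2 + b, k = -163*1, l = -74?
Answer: 1632437538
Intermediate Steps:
k = -163
t(b, K) = b + 2*K (t(b, K) = 2*K + b = b + 2*K)
H = -9231 (H = -163 - 9068 = -9231)
(33357 + H)*(48887 + (18877 + t(47, l))) = (33357 - 9231)*(48887 + (18877 + (47 + 2*(-74)))) = 24126*(48887 + (18877 + (47 - 148))) = 24126*(48887 + (18877 - 101)) = 24126*(48887 + 18776) = 24126*67663 = 1632437538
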